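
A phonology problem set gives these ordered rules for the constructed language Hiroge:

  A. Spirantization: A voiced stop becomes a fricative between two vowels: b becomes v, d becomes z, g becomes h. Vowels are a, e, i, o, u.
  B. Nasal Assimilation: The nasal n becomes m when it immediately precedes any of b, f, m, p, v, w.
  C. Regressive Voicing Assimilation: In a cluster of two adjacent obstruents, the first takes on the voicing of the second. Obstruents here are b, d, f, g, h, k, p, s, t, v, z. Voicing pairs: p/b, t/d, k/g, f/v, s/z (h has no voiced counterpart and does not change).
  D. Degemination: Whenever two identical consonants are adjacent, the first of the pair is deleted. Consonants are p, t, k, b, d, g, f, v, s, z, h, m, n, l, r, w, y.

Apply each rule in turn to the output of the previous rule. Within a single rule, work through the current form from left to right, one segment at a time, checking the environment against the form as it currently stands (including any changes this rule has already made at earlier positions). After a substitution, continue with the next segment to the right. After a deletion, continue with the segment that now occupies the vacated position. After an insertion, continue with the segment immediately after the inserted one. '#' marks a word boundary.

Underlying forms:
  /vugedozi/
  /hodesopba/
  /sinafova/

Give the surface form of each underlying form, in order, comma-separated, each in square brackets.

[vuhezozi], [hozesoba], [sinafova]

/vugedozi/:
  A Spirantization: [vugedozi] → [vuhezozi]
  B Nasal Assimilation: no change — [vuhezozi]
  C Regressive Voicing Assimilation: no change — [vuhezozi]
  D Degemination: no change — [vuhezozi]
/hodesopba/:
  A Spirantization: [hodesopba] → [hozesopba]
  B Nasal Assimilation: no change — [hozesopba]
  C Regressive Voicing Assimilation: [hozesopba] → [hozesobba]
  D Degemination: [hozesobba] → [hozesoba]
/sinafova/:
  A Spirantization: no change — [sinafova]
  B Nasal Assimilation: no change — [sinafova]
  C Regressive Voicing Assimilation: no change — [sinafova]
  D Degemination: no change — [sinafova]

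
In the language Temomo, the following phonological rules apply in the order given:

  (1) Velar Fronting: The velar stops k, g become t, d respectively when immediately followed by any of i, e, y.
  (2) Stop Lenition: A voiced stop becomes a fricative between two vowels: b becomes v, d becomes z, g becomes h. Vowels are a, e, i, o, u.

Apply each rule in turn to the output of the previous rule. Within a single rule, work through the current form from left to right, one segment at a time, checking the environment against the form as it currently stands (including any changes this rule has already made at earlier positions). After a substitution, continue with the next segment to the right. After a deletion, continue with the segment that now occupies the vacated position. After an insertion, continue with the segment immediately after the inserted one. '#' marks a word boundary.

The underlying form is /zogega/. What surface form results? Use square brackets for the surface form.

(1) Velar Fronting: [zogega] → [zodega]
(2) Stop Lenition: [zodega] → [zozeha]

[zozeha]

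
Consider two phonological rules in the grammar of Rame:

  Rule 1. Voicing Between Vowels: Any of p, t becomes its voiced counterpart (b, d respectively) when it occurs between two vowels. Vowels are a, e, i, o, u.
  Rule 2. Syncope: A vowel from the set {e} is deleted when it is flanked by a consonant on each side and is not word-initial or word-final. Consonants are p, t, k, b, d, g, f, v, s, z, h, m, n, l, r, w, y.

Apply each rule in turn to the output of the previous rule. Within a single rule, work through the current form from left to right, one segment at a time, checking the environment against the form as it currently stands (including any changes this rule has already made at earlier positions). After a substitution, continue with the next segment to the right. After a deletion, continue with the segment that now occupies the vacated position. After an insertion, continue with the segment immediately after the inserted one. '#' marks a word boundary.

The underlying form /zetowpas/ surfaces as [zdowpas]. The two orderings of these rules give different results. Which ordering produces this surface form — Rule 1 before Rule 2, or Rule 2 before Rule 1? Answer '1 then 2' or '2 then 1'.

Order 1 then 2:
  1 Voicing Between Vowels: [zetowpas] → [zedowpas]
  2 Syncope: [zedowpas] → [zdowpas]
  result: [zdowpas]
Order 2 then 1:
  2 Syncope: [zetowpas] → [ztowpas]
  1 Voicing Between Vowels: no change — [ztowpas]
  result: [ztowpas]

1 then 2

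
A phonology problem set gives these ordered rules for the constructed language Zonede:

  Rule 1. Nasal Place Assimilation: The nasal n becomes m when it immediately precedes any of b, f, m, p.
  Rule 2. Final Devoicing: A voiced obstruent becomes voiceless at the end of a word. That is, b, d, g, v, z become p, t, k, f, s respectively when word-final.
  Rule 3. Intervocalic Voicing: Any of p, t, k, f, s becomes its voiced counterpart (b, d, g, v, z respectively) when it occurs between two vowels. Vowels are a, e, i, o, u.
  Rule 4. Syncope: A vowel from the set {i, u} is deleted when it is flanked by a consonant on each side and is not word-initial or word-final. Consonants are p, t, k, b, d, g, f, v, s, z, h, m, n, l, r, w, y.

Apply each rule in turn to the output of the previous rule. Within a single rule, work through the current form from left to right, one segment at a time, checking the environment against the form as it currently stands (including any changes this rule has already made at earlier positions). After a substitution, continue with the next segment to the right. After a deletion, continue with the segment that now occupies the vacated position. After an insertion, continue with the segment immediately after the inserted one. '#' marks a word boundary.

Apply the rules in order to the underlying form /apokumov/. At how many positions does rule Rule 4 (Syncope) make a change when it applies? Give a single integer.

1

Rule 1 Nasal Place Assimilation: no change — [apokumov]
Rule 2 Final Devoicing: [apokumov] → [apokumof]
Rule 3 Intervocalic Voicing: [apokumof] → [abogumof]
Rule 4 Syncope: [abogumof] → [abogmof]
Rule Rule 4 changed 1 position(s).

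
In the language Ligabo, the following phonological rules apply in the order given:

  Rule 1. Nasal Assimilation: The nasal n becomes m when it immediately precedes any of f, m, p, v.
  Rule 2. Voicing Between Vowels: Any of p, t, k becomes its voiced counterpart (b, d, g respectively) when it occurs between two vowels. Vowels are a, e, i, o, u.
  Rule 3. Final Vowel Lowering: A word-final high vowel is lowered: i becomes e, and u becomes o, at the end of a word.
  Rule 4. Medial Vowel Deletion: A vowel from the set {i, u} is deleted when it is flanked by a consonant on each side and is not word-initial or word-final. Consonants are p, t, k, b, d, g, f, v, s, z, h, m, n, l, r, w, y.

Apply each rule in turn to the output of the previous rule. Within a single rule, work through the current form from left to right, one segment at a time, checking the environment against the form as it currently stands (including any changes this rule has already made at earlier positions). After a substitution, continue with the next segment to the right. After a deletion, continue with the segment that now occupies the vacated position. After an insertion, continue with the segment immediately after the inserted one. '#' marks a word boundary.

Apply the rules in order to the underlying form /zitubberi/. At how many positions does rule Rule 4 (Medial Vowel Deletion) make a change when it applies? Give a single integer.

2

Rule 1 Nasal Assimilation: no change — [zitubberi]
Rule 2 Voicing Between Vowels: [zitubberi] → [zidubberi]
Rule 3 Final Vowel Lowering: [zidubberi] → [zidubbere]
Rule 4 Medial Vowel Deletion: [zidubbere] → [zdbbere]
Rule Rule 4 changed 2 position(s).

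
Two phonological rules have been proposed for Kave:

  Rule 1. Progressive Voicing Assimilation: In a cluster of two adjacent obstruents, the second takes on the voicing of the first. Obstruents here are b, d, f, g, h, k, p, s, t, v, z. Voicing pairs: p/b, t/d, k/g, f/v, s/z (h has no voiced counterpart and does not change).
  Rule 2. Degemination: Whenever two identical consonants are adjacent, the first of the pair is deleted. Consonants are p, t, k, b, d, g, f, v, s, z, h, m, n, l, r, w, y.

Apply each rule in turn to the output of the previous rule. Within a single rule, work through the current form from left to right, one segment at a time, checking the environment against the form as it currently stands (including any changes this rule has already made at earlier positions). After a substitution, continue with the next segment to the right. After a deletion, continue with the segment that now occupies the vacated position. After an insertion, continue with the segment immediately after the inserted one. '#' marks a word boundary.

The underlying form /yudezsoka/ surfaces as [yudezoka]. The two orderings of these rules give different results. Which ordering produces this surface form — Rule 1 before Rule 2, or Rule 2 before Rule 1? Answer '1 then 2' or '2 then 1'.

Order 1 then 2:
  1 Progressive Voicing Assimilation: [yudezsoka] → [yudezzoka]
  2 Degemination: [yudezzoka] → [yudezoka]
  result: [yudezoka]
Order 2 then 1:
  2 Degemination: no change — [yudezsoka]
  1 Progressive Voicing Assimilation: [yudezsoka] → [yudezzoka]
  result: [yudezzoka]

1 then 2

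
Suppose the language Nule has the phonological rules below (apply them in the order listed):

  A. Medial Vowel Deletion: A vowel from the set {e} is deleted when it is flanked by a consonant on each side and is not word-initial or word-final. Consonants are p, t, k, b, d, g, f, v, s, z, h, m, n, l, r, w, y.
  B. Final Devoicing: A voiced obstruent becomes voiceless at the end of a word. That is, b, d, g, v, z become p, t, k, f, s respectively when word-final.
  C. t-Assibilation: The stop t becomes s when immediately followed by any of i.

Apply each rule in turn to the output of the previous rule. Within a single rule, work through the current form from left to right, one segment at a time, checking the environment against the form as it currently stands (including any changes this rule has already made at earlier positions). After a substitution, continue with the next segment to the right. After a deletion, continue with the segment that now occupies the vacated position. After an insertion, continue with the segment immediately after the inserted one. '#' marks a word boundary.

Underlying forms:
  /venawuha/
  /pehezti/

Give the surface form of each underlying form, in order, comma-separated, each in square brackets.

[vnawuha], [phzsi]

/venawuha/:
  A Medial Vowel Deletion: [venawuha] → [vnawuha]
  B Final Devoicing: no change — [vnawuha]
  C t-Assibilation: no change — [vnawuha]
/pehezti/:
  A Medial Vowel Deletion: [pehezti] → [phzti]
  B Final Devoicing: no change — [phzti]
  C t-Assibilation: [phzti] → [phzsi]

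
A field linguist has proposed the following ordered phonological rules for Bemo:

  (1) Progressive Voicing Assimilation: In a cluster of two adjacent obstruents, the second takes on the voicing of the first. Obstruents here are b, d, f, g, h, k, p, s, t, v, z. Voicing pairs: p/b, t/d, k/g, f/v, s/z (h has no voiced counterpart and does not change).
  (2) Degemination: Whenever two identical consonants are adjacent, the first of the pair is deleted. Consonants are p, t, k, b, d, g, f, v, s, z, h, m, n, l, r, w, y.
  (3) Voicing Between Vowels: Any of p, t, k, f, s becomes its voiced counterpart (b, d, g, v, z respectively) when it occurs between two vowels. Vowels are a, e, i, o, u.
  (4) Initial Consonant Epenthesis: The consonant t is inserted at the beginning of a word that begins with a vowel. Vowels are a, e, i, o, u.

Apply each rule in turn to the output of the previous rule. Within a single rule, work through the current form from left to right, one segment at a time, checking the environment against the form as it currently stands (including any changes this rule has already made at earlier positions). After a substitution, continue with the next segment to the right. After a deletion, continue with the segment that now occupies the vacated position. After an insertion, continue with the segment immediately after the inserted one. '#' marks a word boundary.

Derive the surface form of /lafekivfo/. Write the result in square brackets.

(1) Progressive Voicing Assimilation: [lafekivfo] → [lafekivvo]
(2) Degemination: [lafekivvo] → [lafekivo]
(3) Voicing Between Vowels: [lafekivo] → [lavegivo]
(4) Initial Consonant Epenthesis: no change — [lavegivo]

[lavegivo]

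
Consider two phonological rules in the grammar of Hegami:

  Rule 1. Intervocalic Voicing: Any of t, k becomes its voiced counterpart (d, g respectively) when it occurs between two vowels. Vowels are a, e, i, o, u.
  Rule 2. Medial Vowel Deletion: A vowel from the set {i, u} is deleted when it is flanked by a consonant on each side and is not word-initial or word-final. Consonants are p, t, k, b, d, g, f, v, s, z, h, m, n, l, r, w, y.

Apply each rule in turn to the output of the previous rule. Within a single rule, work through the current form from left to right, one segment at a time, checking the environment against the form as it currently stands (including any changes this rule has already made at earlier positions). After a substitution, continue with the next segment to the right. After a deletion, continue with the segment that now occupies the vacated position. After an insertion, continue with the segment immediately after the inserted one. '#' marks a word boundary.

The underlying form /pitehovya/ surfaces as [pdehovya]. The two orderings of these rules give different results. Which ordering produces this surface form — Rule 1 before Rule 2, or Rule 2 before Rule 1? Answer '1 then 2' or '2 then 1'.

Order 1 then 2:
  1 Intervocalic Voicing: [pitehovya] → [pidehovya]
  2 Medial Vowel Deletion: [pidehovya] → [pdehovya]
  result: [pdehovya]
Order 2 then 1:
  2 Medial Vowel Deletion: [pitehovya] → [ptehovya]
  1 Intervocalic Voicing: no change — [ptehovya]
  result: [ptehovya]

1 then 2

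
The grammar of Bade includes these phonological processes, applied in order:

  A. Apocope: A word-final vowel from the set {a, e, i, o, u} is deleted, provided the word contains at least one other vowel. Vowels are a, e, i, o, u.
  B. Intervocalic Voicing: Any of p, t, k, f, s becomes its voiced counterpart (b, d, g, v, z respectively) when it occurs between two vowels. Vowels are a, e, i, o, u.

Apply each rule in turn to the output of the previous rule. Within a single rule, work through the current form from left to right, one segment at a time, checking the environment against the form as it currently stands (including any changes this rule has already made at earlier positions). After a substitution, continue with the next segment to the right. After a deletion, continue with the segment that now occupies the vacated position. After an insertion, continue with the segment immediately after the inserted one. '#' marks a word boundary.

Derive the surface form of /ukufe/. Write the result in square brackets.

A Apocope: [ukufe] → [ukuf]
B Intervocalic Voicing: [ukuf] → [uguf]

[uguf]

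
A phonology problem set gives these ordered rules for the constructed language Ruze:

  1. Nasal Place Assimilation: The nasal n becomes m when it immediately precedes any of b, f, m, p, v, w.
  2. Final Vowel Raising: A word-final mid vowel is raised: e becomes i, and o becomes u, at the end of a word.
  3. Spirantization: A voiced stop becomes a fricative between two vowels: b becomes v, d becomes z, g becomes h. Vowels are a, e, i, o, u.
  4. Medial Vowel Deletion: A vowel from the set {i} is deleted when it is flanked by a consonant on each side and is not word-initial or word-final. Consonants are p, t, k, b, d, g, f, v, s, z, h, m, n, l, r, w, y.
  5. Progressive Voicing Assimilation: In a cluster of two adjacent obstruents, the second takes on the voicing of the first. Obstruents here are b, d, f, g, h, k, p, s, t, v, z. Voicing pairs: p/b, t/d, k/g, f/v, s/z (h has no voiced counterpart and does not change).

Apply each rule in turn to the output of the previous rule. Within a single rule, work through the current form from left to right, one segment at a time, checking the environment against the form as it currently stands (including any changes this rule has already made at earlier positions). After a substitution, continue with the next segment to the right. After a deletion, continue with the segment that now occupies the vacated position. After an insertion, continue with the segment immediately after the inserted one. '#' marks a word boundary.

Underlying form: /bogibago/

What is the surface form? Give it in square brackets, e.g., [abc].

[bohfahu]

1 Nasal Place Assimilation: no change — [bogibago]
2 Final Vowel Raising: [bogibago] → [bogibagu]
3 Spirantization: [bogibagu] → [bohivahu]
4 Medial Vowel Deletion: [bohivahu] → [bohvahu]
5 Progressive Voicing Assimilation: [bohvahu] → [bohfahu]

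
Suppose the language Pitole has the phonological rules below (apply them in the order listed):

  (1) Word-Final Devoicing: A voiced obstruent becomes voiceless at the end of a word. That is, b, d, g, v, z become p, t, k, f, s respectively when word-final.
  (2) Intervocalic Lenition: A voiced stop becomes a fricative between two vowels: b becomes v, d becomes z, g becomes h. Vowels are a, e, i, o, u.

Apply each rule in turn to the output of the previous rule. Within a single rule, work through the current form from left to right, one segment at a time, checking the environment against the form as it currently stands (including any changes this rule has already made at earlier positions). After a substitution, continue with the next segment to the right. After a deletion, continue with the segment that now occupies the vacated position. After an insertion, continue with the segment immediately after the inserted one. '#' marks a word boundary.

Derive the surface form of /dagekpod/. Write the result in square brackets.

[dahekpot]

(1) Word-Final Devoicing: [dagekpod] → [dagekpot]
(2) Intervocalic Lenition: [dagekpot] → [dahekpot]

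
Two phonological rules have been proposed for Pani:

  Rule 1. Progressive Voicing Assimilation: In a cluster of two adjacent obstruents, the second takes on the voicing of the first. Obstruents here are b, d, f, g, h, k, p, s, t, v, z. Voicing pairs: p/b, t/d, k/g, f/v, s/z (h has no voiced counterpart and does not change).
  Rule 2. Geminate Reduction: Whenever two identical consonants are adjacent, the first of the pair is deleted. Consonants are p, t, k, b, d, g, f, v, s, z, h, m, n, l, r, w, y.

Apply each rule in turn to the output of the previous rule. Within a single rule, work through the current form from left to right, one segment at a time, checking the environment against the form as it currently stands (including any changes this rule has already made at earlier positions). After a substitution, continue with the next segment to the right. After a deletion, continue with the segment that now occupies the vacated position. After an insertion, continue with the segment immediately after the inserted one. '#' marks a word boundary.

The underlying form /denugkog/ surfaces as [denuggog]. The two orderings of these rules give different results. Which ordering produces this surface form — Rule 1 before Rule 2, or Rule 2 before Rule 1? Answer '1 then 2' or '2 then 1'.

2 then 1

Order 1 then 2:
  1 Progressive Voicing Assimilation: [denugkog] → [denuggog]
  2 Geminate Reduction: [denuggog] → [denugog]
  result: [denugog]
Order 2 then 1:
  2 Geminate Reduction: no change — [denugkog]
  1 Progressive Voicing Assimilation: [denugkog] → [denuggog]
  result: [denuggog]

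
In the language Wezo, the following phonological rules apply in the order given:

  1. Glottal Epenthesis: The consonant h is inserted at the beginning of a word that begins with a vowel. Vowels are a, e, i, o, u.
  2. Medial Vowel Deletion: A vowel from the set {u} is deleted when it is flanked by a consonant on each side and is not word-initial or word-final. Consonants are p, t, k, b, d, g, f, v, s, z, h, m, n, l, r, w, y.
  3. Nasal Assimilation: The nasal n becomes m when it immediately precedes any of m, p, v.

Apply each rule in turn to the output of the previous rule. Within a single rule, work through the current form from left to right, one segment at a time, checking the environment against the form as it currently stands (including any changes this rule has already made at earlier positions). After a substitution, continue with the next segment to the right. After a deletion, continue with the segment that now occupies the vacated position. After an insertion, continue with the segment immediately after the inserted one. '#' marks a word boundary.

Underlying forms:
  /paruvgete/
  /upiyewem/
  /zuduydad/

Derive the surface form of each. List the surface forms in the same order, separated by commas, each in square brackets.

[parvgete], [hpiyewem], [zdydad]

/paruvgete/:
  1 Glottal Epenthesis: no change — [paruvgete]
  2 Medial Vowel Deletion: [paruvgete] → [parvgete]
  3 Nasal Assimilation: no change — [parvgete]
/upiyewem/:
  1 Glottal Epenthesis: [upiyewem] → [hupiyewem]
  2 Medial Vowel Deletion: [hupiyewem] → [hpiyewem]
  3 Nasal Assimilation: no change — [hpiyewem]
/zuduydad/:
  1 Glottal Epenthesis: no change — [zuduydad]
  2 Medial Vowel Deletion: [zuduydad] → [zdydad]
  3 Nasal Assimilation: no change — [zdydad]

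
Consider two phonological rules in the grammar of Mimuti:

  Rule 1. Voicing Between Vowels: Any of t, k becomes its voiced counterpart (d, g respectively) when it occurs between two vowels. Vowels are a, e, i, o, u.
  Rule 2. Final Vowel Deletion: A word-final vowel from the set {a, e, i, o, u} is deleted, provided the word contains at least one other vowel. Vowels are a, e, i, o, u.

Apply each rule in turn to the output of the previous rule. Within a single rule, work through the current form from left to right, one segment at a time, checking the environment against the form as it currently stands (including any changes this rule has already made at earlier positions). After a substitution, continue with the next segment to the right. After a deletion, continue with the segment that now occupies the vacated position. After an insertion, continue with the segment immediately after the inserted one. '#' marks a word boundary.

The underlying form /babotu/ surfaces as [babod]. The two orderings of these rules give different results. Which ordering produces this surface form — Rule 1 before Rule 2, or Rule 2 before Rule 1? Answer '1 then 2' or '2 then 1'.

1 then 2

Order 1 then 2:
  1 Voicing Between Vowels: [babotu] → [babodu]
  2 Final Vowel Deletion: [babodu] → [babod]
  result: [babod]
Order 2 then 1:
  2 Final Vowel Deletion: [babotu] → [babot]
  1 Voicing Between Vowels: no change — [babot]
  result: [babot]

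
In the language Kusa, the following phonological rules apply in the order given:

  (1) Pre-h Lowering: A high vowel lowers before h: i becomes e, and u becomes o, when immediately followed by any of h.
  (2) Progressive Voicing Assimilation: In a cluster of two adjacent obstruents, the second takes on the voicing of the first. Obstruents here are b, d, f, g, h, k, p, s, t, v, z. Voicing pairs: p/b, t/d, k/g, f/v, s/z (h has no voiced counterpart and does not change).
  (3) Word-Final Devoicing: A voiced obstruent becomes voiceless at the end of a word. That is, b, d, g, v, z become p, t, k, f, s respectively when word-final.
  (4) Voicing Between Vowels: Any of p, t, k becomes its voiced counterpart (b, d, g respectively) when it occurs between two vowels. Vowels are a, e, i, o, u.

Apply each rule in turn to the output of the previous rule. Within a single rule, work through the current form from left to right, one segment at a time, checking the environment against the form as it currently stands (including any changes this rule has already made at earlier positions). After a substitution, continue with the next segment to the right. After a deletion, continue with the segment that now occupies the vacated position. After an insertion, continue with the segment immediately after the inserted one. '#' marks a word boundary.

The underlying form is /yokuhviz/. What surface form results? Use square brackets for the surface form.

(1) Pre-h Lowering: [yokuhviz] → [yokohviz]
(2) Progressive Voicing Assimilation: [yokohviz] → [yokohfiz]
(3) Word-Final Devoicing: [yokohfiz] → [yokohfis]
(4) Voicing Between Vowels: [yokohfis] → [yogohfis]

[yogohfis]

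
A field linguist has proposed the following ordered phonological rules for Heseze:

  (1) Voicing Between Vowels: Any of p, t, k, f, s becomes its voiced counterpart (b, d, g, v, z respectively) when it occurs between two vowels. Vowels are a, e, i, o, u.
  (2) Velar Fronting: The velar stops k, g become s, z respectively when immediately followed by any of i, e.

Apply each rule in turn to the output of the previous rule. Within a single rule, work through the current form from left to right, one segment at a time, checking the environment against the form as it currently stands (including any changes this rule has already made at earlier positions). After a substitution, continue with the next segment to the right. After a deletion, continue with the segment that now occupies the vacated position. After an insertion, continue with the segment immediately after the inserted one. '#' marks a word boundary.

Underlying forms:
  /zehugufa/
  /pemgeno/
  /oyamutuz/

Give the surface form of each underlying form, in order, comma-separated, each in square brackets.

[zehuguva], [pemzeno], [oyamuduz]

/zehugufa/:
  (1) Voicing Between Vowels: [zehugufa] → [zehuguva]
  (2) Velar Fronting: no change — [zehuguva]
/pemgeno/:
  (1) Voicing Between Vowels: no change — [pemgeno]
  (2) Velar Fronting: [pemgeno] → [pemzeno]
/oyamutuz/:
  (1) Voicing Between Vowels: [oyamutuz] → [oyamuduz]
  (2) Velar Fronting: no change — [oyamuduz]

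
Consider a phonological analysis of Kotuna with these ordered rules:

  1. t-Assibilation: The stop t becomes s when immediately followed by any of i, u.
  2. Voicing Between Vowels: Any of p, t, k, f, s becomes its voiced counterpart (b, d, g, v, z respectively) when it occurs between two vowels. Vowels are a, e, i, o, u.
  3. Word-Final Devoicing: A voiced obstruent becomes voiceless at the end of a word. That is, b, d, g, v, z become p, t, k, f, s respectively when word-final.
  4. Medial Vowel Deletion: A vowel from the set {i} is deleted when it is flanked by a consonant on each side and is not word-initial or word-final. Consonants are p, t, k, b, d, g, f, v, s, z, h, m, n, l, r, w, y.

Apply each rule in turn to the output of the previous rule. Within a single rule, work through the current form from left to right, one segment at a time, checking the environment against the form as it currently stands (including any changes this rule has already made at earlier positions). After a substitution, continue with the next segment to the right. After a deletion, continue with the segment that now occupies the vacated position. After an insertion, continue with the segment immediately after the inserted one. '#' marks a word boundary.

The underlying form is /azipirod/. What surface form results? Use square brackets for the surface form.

1 t-Assibilation: no change — [azipirod]
2 Voicing Between Vowels: [azipirod] → [azibirod]
3 Word-Final Devoicing: [azibirod] → [azibirot]
4 Medial Vowel Deletion: [azibirot] → [azbrot]

[azbrot]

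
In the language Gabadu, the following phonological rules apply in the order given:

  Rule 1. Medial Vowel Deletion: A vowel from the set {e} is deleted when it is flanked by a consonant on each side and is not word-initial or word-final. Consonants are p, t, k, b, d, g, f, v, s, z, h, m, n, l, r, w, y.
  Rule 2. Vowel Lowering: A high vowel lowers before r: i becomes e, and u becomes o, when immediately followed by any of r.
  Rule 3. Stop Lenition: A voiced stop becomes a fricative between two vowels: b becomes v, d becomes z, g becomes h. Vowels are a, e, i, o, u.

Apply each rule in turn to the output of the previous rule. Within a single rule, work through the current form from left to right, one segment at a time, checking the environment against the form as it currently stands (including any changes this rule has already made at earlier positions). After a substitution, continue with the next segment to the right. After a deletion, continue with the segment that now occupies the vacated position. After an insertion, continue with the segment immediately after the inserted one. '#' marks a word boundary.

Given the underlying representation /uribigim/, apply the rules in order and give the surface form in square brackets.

Rule 1 Medial Vowel Deletion: no change — [uribigim]
Rule 2 Vowel Lowering: [uribigim] → [oribigim]
Rule 3 Stop Lenition: [oribigim] → [orivihim]

[orivihim]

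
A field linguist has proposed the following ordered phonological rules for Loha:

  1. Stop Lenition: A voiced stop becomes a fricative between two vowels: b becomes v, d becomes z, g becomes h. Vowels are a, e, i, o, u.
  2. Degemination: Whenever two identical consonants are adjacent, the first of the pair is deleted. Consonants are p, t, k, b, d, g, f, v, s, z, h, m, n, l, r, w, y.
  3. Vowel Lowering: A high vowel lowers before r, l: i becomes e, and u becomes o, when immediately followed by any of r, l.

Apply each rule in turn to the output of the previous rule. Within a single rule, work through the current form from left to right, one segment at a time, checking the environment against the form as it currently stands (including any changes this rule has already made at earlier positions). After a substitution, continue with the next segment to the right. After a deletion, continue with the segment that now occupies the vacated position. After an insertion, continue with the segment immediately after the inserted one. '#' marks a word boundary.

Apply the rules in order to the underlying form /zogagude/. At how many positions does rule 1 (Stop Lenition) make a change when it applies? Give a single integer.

1 Stop Lenition: [zogagude] → [zohahuze]
2 Degemination: no change — [zohahuze]
3 Vowel Lowering: no change — [zohahuze]
Rule 1 changed 3 position(s).

3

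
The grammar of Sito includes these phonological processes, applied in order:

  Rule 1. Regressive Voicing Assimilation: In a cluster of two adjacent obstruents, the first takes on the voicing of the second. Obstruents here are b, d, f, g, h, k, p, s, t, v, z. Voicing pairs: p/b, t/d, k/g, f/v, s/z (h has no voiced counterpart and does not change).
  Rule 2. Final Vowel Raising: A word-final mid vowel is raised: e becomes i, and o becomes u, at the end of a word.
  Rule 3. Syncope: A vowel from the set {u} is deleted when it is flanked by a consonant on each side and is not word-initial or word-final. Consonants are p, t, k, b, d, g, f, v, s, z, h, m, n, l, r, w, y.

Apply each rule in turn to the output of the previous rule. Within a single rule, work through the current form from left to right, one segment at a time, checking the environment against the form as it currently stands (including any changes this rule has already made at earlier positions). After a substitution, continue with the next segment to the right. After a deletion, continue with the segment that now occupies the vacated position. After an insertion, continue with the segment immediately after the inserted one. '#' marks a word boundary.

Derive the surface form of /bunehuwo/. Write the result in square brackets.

[bnehwu]

Rule 1 Regressive Voicing Assimilation: no change — [bunehuwo]
Rule 2 Final Vowel Raising: [bunehuwo] → [bunehuwu]
Rule 3 Syncope: [bunehuwu] → [bnehwu]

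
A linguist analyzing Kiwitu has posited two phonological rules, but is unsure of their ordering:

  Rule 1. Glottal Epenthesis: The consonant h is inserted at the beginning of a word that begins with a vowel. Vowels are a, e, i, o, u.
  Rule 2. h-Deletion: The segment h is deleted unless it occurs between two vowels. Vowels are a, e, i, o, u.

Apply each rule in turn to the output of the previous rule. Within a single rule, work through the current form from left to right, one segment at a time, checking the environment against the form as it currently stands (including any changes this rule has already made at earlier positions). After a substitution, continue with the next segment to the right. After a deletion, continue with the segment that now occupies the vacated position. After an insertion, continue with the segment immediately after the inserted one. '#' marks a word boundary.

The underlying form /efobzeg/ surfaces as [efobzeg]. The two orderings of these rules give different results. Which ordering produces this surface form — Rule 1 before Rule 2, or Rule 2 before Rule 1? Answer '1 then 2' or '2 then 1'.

Order 1 then 2:
  1 Glottal Epenthesis: [efobzeg] → [hefobzeg]
  2 h-Deletion: [hefobzeg] → [efobzeg]
  result: [efobzeg]
Order 2 then 1:
  2 h-Deletion: no change — [efobzeg]
  1 Glottal Epenthesis: [efobzeg] → [hefobzeg]
  result: [hefobzeg]

1 then 2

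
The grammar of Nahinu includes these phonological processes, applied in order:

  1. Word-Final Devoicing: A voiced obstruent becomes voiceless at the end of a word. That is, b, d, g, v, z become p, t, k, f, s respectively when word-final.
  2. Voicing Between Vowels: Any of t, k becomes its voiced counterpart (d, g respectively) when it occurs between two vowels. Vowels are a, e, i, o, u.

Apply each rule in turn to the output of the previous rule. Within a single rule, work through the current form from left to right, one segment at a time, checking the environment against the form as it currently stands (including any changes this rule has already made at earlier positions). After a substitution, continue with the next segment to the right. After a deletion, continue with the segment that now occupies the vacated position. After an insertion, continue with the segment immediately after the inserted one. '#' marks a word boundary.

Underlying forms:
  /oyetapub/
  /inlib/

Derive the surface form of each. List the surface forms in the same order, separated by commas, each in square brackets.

[oyedapup], [inlip]

/oyetapub/:
  1 Word-Final Devoicing: [oyetapub] → [oyetapup]
  2 Voicing Between Vowels: [oyetapup] → [oyedapup]
/inlib/:
  1 Word-Final Devoicing: [inlib] → [inlip]
  2 Voicing Between Vowels: no change — [inlip]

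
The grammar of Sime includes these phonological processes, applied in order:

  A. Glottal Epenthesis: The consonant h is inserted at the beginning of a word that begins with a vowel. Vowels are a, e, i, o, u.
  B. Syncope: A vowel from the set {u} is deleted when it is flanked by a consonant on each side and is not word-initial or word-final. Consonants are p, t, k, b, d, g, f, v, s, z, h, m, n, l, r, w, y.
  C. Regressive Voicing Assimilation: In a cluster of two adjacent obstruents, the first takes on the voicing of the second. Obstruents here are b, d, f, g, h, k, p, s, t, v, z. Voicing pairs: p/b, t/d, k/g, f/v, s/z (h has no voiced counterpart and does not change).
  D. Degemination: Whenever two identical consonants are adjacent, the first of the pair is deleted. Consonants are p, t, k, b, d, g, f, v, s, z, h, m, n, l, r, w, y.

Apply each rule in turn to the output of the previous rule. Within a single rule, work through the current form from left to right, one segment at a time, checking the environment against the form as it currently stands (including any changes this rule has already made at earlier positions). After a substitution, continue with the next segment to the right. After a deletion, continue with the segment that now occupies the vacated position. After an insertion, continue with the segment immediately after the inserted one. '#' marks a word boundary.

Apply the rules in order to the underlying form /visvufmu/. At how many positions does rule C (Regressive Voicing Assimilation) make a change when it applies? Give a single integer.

A Glottal Epenthesis: no change — [visvufmu]
B Syncope: [visvufmu] → [visvfmu]
C Regressive Voicing Assimilation: [visvfmu] → [vizffmu]
D Degemination: [vizffmu] → [vizfmu]
Rule C changed 2 position(s).

2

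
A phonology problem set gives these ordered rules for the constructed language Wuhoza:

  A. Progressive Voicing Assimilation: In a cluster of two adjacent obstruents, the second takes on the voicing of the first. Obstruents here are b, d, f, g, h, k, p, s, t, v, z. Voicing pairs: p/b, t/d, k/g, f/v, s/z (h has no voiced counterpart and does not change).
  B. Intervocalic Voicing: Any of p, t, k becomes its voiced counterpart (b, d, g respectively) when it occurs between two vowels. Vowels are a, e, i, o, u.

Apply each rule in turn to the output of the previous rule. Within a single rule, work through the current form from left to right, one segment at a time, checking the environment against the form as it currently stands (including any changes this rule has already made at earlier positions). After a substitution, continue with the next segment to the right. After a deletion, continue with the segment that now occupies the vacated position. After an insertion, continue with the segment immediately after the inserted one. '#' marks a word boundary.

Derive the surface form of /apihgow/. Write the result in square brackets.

[abihkow]

A Progressive Voicing Assimilation: [apihgow] → [apihkow]
B Intervocalic Voicing: [apihkow] → [abihkow]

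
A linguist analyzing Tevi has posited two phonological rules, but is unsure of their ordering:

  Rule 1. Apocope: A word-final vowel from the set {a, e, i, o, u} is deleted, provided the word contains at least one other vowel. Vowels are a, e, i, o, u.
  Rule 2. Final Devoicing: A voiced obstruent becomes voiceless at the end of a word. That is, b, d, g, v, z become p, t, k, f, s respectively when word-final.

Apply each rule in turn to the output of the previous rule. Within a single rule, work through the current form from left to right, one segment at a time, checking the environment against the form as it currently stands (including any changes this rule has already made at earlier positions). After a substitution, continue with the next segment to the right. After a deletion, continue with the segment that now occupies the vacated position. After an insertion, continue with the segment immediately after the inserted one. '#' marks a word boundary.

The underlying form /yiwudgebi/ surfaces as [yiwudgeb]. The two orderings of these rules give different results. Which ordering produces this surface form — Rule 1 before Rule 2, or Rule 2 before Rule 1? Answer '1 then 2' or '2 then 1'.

Order 1 then 2:
  1 Apocope: [yiwudgebi] → [yiwudgeb]
  2 Final Devoicing: [yiwudgeb] → [yiwudgep]
  result: [yiwudgep]
Order 2 then 1:
  2 Final Devoicing: no change — [yiwudgebi]
  1 Apocope: [yiwudgebi] → [yiwudgeb]
  result: [yiwudgeb]

2 then 1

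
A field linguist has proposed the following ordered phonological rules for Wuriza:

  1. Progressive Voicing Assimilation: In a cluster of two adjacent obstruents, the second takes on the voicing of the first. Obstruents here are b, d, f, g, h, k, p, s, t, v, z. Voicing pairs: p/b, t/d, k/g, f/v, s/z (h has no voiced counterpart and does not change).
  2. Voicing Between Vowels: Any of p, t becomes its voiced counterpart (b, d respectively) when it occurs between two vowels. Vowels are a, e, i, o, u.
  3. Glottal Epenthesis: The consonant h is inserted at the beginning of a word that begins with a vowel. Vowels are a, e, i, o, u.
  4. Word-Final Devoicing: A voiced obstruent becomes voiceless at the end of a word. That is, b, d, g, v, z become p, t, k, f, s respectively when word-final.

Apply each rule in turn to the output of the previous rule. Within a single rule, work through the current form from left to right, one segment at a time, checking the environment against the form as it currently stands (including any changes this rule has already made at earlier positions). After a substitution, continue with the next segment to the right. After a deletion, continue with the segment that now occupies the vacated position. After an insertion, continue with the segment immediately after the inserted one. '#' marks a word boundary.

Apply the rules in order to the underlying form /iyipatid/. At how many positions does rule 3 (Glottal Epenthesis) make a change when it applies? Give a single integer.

1 Progressive Voicing Assimilation: no change — [iyipatid]
2 Voicing Between Vowels: [iyipatid] → [iyibadid]
3 Glottal Epenthesis: [iyibadid] → [hiyibadid]
4 Word-Final Devoicing: [hiyibadid] → [hiyibadit]
Rule 3 changed 1 position(s).

1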